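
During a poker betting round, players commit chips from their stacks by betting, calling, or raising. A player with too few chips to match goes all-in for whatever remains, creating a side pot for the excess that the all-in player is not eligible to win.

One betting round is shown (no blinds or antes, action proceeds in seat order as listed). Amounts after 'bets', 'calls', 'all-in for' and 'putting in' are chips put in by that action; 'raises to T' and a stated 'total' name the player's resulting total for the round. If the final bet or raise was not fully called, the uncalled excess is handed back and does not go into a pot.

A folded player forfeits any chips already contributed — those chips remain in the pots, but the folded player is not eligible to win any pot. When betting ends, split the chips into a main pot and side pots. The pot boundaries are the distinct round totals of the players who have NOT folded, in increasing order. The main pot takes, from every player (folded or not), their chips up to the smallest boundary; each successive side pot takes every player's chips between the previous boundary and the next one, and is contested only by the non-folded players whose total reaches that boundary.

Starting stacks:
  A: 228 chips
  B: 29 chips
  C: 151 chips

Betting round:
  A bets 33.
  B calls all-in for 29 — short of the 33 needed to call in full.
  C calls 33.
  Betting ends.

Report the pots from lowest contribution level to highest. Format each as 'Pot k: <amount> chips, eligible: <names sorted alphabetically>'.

Contributions: A=33, B=29, C=33
Pot levels (distinct totals of non-folded players): 29, 33
Layer 1-29: 29 each from A, B, C = 29*3 = 87 chips; eligible A, B, C
Layer 30-33: 4 each from A, C = 4*2 = 8 chips; eligible A, C

Pot 1: 87 chips, eligible: A, B, C
Pot 2: 8 chips, eligible: A, C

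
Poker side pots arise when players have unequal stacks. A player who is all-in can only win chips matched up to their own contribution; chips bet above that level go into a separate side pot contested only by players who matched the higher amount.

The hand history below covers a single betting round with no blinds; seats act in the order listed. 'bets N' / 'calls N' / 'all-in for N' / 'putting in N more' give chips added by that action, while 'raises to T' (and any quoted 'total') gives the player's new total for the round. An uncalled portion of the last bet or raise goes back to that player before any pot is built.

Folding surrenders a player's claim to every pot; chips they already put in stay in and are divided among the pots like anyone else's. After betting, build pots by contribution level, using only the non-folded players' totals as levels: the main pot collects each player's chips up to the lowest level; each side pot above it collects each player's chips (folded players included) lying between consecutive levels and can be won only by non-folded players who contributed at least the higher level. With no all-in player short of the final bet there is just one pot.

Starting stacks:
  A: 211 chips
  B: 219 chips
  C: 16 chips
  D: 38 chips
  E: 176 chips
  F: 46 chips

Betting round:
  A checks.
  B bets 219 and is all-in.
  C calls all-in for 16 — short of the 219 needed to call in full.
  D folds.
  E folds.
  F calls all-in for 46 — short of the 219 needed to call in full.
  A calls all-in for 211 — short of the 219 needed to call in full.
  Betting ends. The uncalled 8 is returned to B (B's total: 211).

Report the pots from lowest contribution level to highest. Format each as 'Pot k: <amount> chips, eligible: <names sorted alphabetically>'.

Contributions (after 8 returned to B): A=211, B=211, C=16, F=46
Folded: D, E
Pot levels (distinct totals of non-folded players): 16, 46, 211
Layer 1-16: 16 each from A, B, C, F = 16*4 = 64 chips; eligible A, B, C, F
Layer 17-46: 30 each from A, B, F = 30*3 = 90 chips; eligible A, B, F
Layer 47-211: 165 each from A, B = 165*2 = 330 chips; eligible A, B

Pot 1: 64 chips, eligible: A, B, C, F
Pot 2: 90 chips, eligible: A, B, F
Pot 3: 330 chips, eligible: A, B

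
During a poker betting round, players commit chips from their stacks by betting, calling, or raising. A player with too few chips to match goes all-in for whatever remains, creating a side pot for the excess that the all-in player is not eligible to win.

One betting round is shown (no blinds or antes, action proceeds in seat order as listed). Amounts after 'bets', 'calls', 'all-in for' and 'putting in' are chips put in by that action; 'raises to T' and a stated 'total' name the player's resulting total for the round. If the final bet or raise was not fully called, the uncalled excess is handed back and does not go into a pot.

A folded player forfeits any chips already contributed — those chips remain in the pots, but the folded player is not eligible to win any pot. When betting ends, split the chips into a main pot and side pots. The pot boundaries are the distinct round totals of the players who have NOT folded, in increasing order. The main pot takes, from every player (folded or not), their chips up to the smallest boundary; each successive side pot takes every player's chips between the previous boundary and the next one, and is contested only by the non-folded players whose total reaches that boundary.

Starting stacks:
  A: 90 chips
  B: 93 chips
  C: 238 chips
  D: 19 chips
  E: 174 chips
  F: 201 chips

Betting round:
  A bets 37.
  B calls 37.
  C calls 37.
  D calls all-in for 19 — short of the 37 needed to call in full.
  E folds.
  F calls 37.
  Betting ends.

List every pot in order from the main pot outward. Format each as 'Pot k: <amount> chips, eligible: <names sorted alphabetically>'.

Contributions: A=37, B=37, C=37, D=19, F=37
Folded: E
Pot levels (distinct totals of non-folded players): 19, 37
Layer 1-19: 19 each from A, B, C, D, F = 19*5 = 95 chips; eligible A, B, C, D, F
Layer 20-37: 18 each from A, B, C, F = 18*4 = 72 chips; eligible A, B, C, F

Pot 1: 95 chips, eligible: A, B, C, D, F
Pot 2: 72 chips, eligible: A, B, C, F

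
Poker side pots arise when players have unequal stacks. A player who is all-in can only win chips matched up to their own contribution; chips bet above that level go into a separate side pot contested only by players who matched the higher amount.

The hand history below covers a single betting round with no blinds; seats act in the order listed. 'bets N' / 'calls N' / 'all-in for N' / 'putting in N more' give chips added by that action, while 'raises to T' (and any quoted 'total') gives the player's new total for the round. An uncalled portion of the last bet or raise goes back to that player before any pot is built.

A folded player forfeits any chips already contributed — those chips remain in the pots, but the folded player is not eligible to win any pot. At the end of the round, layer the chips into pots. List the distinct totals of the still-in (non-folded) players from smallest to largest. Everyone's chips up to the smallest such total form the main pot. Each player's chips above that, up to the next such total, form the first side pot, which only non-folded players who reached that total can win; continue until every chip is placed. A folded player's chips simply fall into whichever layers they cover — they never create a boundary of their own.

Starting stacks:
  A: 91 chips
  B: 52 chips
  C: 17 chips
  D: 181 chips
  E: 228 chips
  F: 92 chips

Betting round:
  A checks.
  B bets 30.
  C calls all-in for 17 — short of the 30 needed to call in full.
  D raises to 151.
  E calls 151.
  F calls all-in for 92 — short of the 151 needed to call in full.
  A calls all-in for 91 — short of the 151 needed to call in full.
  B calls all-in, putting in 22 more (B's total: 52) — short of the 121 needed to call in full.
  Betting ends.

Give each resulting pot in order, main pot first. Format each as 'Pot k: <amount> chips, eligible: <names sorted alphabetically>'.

Contributions: A=91, B=52, C=17, D=151, E=151, F=92
Pot levels (distinct totals of non-folded players): 17, 52, 91, 92, 151
Layer 1-17: 17 each from A, B, C, D, E, F = 17*6 = 102 chips; eligible A, B, C, D, E, F
Layer 18-52: 35 each from A, B, D, E, F = 35*5 = 175 chips; eligible A, B, D, E, F
Layer 53-91: 39 each from A, D, E, F = 39*4 = 156 chips; eligible A, D, E, F
Layer 92-92: 1 each from D, E, F = 1*3 = 3 chips; eligible D, E, F
Layer 93-151: 59 each from D, E = 59*2 = 118 chips; eligible D, E

Pot 1: 102 chips, eligible: A, B, C, D, E, F
Pot 2: 175 chips, eligible: A, B, D, E, F
Pot 3: 156 chips, eligible: A, D, E, F
Pot 4: 3 chips, eligible: D, E, F
Pot 5: 118 chips, eligible: D, E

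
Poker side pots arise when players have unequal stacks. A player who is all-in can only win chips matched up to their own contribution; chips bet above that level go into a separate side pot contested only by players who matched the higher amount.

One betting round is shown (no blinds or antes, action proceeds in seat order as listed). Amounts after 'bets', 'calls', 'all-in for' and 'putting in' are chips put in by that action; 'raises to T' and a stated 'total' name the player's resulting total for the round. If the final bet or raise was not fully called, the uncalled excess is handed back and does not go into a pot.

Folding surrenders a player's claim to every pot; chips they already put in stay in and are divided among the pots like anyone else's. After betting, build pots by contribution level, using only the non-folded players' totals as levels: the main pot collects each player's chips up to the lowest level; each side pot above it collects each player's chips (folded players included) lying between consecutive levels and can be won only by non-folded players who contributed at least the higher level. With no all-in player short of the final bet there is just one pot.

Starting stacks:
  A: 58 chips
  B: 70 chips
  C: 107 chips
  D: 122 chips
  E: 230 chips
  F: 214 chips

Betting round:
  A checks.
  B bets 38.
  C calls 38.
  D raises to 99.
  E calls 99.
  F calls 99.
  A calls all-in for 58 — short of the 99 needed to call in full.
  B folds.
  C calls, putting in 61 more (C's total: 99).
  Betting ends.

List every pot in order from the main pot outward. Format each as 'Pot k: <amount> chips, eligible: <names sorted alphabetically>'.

Contributions: A=58, B=38, C=99, D=99, E=99, F=99
Folded: B
Pot levels (distinct totals of non-folded players): 58, 99
Layer 1-58: A 58 + B 38 + C 58 + D 58 + E 58 + F 58 = 328 chips; eligible A, C, D, E, F
Layer 59-99: 41 each from C, D, E, F = 41*4 = 164 chips; eligible C, D, E, F

Pot 1: 328 chips, eligible: A, C, D, E, F
Pot 2: 164 chips, eligible: C, D, E, F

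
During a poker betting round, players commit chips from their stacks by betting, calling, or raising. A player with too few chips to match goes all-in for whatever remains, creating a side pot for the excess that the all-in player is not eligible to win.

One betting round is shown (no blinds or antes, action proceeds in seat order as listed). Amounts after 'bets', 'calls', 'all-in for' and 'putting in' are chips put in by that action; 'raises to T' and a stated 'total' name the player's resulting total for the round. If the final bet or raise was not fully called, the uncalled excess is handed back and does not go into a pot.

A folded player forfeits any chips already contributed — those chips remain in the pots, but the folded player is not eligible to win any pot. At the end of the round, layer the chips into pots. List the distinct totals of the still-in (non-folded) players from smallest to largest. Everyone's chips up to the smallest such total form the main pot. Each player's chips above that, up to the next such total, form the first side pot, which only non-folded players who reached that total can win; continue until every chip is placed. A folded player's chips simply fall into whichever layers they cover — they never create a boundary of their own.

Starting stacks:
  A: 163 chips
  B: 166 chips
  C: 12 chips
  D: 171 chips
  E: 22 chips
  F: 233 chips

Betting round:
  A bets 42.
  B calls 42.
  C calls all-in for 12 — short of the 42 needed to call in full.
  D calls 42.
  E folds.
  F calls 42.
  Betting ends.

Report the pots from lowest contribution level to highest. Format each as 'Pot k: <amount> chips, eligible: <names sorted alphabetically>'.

Contributions: A=42, B=42, C=12, D=42, F=42
Folded: E
Pot levels (distinct totals of non-folded players): 12, 42
Layer 1-12: 12 each from A, B, C, D, F = 12*5 = 60 chips; eligible A, B, C, D, F
Layer 13-42: 30 each from A, B, D, F = 30*4 = 120 chips; eligible A, B, D, F

Pot 1: 60 chips, eligible: A, B, C, D, F
Pot 2: 120 chips, eligible: A, B, D, F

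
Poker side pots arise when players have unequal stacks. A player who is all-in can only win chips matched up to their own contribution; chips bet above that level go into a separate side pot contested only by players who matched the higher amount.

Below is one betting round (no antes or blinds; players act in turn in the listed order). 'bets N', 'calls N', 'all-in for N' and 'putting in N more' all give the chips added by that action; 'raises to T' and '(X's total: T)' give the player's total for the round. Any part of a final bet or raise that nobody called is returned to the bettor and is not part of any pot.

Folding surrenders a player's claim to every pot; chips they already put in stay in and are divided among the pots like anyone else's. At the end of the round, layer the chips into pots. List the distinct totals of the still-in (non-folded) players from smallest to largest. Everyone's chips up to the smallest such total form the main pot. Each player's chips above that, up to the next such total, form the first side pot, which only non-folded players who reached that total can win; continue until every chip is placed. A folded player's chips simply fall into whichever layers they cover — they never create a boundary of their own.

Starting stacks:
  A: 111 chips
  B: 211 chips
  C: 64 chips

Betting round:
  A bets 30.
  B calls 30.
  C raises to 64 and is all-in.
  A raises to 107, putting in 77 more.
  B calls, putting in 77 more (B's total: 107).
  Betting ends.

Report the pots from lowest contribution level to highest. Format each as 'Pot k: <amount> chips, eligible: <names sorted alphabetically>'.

Pot 1: 192 chips, eligible: A, B, C
Pot 2: 86 chips, eligible: A, B

Derivation:
Contributions: A=107, B=107, C=64
Pot levels (distinct totals of non-folded players): 64, 107
Layer 1-64: 64 each from A, B, C = 64*3 = 192 chips; eligible A, B, C
Layer 65-107: 43 each from A, B = 43*2 = 86 chips; eligible A, B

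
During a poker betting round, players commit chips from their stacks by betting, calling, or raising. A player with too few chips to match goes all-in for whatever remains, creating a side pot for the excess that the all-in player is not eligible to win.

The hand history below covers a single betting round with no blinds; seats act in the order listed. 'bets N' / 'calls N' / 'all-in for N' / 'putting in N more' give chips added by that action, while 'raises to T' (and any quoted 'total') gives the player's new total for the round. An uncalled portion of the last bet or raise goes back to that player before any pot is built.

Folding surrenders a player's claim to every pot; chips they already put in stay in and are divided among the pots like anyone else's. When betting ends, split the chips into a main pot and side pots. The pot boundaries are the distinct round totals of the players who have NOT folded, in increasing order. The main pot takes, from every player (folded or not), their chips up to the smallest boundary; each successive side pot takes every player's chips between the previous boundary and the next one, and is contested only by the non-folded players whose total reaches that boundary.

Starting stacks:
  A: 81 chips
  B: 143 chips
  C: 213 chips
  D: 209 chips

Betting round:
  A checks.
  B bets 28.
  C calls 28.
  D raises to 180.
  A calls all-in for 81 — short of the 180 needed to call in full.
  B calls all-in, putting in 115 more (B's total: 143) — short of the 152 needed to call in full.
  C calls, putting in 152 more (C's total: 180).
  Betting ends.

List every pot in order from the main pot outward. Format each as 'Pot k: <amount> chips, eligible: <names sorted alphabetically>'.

Pot 1: 324 chips, eligible: A, B, C, D
Pot 2: 186 chips, eligible: B, C, D
Pot 3: 74 chips, eligible: C, D

Derivation:
Contributions: A=81, B=143, C=180, D=180
Pot levels (distinct totals of non-folded players): 81, 143, 180
Layer 1-81: 81 each from A, B, C, D = 81*4 = 324 chips; eligible A, B, C, D
Layer 82-143: 62 each from B, C, D = 62*3 = 186 chips; eligible B, C, D
Layer 144-180: 37 each from C, D = 37*2 = 74 chips; eligible C, D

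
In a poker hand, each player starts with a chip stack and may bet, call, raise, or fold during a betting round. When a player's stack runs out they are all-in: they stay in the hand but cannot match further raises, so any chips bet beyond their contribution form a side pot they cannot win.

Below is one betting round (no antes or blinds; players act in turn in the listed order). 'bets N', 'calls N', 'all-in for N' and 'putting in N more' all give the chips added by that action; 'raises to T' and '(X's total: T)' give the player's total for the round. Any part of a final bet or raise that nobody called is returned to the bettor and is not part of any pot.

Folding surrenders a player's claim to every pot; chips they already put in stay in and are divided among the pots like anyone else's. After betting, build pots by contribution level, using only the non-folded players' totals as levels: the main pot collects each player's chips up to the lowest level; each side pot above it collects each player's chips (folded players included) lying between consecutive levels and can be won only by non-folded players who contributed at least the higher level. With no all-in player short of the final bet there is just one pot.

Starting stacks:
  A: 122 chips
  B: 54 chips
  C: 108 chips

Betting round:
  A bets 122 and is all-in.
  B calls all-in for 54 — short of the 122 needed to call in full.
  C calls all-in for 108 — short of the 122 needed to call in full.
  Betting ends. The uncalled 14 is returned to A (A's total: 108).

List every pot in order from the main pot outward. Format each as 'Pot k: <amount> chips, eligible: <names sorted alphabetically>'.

Pot 1: 162 chips, eligible: A, B, C
Pot 2: 108 chips, eligible: A, C

Derivation:
Contributions (after 14 returned to A): A=108, B=54, C=108
Pot levels (distinct totals of non-folded players): 54, 108
Layer 1-54: 54 each from A, B, C = 54*3 = 162 chips; eligible A, B, C
Layer 55-108: 54 each from A, C = 54*2 = 108 chips; eligible A, C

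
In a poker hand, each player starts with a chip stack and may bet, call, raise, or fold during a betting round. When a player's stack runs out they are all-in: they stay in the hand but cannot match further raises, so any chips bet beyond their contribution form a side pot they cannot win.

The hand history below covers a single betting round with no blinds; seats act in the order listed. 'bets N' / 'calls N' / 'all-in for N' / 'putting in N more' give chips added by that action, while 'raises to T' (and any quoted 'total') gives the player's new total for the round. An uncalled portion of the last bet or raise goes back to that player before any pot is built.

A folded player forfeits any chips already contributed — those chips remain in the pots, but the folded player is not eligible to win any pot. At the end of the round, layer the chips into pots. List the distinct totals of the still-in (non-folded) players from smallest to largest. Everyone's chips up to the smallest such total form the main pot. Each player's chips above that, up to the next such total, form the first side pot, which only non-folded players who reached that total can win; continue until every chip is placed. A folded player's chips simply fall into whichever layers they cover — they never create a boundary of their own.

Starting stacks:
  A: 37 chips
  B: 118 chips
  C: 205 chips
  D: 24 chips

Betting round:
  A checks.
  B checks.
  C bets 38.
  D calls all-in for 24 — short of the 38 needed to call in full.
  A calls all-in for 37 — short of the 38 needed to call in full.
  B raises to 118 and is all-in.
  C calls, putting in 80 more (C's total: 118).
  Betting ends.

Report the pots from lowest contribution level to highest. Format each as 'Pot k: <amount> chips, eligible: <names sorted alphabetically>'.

Contributions: A=37, B=118, C=118, D=24
Pot levels (distinct totals of non-folded players): 24, 37, 118
Layer 1-24: 24 each from A, B, C, D = 24*4 = 96 chips; eligible A, B, C, D
Layer 25-37: 13 each from A, B, C = 13*3 = 39 chips; eligible A, B, C
Layer 38-118: 81 each from B, C = 81*2 = 162 chips; eligible B, C

Pot 1: 96 chips, eligible: A, B, C, D
Pot 2: 39 chips, eligible: A, B, C
Pot 3: 162 chips, eligible: B, C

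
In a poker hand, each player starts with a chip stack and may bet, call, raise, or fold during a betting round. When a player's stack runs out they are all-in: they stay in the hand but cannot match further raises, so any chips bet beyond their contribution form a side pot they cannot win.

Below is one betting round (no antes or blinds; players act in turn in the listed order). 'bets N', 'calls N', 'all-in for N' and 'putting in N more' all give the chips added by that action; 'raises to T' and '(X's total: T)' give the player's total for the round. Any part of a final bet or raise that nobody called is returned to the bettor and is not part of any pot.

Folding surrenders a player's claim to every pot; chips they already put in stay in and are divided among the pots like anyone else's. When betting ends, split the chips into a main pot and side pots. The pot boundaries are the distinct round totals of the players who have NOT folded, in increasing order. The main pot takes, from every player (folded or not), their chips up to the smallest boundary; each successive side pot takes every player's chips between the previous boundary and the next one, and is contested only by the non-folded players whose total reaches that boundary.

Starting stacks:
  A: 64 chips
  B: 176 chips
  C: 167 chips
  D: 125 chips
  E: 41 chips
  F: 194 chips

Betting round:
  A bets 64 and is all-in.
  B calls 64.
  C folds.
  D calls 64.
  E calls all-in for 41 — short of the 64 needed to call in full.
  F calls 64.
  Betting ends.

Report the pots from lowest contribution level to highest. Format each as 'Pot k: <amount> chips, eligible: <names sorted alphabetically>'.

Pot 1: 205 chips, eligible: A, B, D, E, F
Pot 2: 92 chips, eligible: A, B, D, F

Derivation:
Contributions: A=64, B=64, D=64, E=41, F=64
Folded: C
Pot levels (distinct totals of non-folded players): 41, 64
Layer 1-41: 41 each from A, B, D, E, F = 41*5 = 205 chips; eligible A, B, D, E, F
Layer 42-64: 23 each from A, B, D, F = 23*4 = 92 chips; eligible A, B, D, F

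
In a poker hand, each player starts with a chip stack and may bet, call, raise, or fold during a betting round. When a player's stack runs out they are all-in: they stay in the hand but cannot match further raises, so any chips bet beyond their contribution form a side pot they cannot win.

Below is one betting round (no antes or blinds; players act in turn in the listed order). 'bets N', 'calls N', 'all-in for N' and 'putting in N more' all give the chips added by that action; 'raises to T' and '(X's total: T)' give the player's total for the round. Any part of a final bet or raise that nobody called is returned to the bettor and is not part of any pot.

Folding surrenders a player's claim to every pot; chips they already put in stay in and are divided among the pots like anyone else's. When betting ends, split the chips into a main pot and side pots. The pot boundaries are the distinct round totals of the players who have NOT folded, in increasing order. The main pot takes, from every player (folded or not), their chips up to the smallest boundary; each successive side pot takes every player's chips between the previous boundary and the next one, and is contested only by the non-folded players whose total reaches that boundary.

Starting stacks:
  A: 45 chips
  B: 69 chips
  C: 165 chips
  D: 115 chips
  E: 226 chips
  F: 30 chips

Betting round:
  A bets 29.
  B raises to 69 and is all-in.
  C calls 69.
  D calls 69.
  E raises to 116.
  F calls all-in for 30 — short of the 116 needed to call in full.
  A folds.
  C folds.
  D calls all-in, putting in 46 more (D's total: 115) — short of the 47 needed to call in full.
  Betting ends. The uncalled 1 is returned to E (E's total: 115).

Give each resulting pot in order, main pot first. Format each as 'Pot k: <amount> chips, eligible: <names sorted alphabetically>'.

Pot 1: 179 chips, eligible: B, D, E, F
Pot 2: 156 chips, eligible: B, D, E
Pot 3: 92 chips, eligible: D, E

Derivation:
Contributions (after 1 returned to E): A=29, B=69, C=69, D=115, E=115, F=30
Folded: A, C
Pot levels (distinct totals of non-folded players): 30, 69, 115
Layer 1-30: A 29 + B 30 + C 30 + D 30 + E 30 + F 30 = 179 chips; eligible B, D, E, F
Layer 31-69: 39 each from B, C, D, E = 39*4 = 156 chips; eligible B, D, E
Layer 70-115: 46 each from D, E = 46*2 = 92 chips; eligible D, E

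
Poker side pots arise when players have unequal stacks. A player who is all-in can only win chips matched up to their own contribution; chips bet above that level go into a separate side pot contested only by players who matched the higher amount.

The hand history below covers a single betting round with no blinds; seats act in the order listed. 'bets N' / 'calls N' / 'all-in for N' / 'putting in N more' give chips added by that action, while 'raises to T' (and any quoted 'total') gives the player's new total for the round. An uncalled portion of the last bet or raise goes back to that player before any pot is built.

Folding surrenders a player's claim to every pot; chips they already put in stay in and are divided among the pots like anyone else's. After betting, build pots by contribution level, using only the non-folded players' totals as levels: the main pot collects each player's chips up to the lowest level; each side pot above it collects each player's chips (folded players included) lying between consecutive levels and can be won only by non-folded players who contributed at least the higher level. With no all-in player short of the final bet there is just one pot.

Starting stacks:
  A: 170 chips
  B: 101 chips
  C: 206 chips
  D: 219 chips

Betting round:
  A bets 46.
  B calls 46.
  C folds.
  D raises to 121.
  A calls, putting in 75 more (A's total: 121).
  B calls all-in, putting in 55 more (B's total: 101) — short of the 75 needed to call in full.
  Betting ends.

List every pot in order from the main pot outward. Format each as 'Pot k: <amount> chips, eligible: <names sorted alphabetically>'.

Contributions: A=121, B=101, D=121
Folded: C
Pot levels (distinct totals of non-folded players): 101, 121
Layer 1-101: 101 each from A, B, D = 101*3 = 303 chips; eligible A, B, D
Layer 102-121: 20 each from A, D = 20*2 = 40 chips; eligible A, D

Pot 1: 303 chips, eligible: A, B, D
Pot 2: 40 chips, eligible: A, D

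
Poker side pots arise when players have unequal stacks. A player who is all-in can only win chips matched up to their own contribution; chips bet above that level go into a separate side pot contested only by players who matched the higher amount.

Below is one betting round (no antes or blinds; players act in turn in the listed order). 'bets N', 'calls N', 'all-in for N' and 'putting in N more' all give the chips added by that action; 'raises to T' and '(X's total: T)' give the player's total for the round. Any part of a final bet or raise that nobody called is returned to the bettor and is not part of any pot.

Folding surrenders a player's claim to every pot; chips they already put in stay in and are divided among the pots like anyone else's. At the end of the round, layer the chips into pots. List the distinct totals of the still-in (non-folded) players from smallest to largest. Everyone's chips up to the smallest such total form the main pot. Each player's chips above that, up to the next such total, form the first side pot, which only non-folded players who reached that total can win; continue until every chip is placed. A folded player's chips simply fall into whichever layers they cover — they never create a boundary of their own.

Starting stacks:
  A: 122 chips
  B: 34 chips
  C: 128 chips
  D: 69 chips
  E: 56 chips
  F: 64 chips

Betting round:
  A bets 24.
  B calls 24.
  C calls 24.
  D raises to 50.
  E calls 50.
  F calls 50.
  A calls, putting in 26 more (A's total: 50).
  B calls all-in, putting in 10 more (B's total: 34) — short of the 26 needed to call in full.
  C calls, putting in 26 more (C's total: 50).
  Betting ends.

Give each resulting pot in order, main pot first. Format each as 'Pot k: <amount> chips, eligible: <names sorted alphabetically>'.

Contributions: A=50, B=34, C=50, D=50, E=50, F=50
Pot levels (distinct totals of non-folded players): 34, 50
Layer 1-34: 34 each from A, B, C, D, E, F = 34*6 = 204 chips; eligible A, B, C, D, E, F
Layer 35-50: 16 each from A, C, D, E, F = 16*5 = 80 chips; eligible A, C, D, E, F

Pot 1: 204 chips, eligible: A, B, C, D, E, F
Pot 2: 80 chips, eligible: A, C, D, E, F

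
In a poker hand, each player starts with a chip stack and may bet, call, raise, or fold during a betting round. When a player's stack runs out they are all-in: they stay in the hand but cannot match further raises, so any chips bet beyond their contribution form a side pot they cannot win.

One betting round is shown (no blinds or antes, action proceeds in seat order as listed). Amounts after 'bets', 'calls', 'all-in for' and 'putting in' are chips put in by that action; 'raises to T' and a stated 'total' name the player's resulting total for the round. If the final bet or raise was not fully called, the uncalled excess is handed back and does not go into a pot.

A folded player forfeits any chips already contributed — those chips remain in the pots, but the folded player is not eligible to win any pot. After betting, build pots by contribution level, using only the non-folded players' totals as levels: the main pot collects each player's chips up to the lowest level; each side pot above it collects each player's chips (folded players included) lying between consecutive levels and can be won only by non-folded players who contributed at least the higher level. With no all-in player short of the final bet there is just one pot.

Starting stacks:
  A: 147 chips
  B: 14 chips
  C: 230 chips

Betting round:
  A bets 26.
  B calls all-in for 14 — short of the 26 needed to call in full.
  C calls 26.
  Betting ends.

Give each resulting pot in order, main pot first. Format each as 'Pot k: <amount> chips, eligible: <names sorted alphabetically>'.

Contributions: A=26, B=14, C=26
Pot levels (distinct totals of non-folded players): 14, 26
Layer 1-14: 14 each from A, B, C = 14*3 = 42 chips; eligible A, B, C
Layer 15-26: 12 each from A, C = 12*2 = 24 chips; eligible A, C

Pot 1: 42 chips, eligible: A, B, C
Pot 2: 24 chips, eligible: A, C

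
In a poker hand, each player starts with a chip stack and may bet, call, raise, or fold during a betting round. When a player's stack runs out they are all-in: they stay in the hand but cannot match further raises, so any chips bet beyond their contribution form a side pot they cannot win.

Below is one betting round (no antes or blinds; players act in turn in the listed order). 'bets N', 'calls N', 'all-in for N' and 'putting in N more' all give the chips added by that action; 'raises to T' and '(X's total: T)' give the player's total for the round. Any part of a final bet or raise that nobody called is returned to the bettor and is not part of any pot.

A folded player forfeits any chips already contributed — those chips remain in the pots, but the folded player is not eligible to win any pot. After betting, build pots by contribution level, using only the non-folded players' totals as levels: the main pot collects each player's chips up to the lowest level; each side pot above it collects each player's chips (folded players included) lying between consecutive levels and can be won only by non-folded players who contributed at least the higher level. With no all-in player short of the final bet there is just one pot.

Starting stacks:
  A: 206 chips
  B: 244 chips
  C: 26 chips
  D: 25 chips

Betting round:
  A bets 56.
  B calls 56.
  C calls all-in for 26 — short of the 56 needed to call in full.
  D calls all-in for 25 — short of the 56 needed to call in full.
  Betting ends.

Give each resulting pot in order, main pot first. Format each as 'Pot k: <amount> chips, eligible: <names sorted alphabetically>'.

Pot 1: 100 chips, eligible: A, B, C, D
Pot 2: 3 chips, eligible: A, B, C
Pot 3: 60 chips, eligible: A, B

Derivation:
Contributions: A=56, B=56, C=26, D=25
Pot levels (distinct totals of non-folded players): 25, 26, 56
Layer 1-25: 25 each from A, B, C, D = 25*4 = 100 chips; eligible A, B, C, D
Layer 26-26: 1 each from A, B, C = 1*3 = 3 chips; eligible A, B, C
Layer 27-56: 30 each from A, B = 30*2 = 60 chips; eligible A, B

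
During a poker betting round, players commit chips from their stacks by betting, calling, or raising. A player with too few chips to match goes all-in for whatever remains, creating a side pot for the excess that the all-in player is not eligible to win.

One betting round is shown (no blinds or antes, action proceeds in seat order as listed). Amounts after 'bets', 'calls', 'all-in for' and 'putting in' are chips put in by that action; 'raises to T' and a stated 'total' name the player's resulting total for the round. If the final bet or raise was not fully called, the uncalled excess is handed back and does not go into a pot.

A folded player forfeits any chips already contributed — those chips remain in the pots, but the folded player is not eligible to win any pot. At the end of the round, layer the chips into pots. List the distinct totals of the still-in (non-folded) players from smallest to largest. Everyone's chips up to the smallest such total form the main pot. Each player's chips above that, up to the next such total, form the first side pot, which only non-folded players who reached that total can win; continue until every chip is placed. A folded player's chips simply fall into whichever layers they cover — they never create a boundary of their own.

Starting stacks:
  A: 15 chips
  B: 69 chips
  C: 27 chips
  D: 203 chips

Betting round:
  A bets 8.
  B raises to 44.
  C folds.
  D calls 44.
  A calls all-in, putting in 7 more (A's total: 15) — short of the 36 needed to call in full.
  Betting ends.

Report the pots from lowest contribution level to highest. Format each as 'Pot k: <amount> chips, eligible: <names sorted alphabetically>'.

Contributions: A=15, B=44, D=44
Folded: C
Pot levels (distinct totals of non-folded players): 15, 44
Layer 1-15: 15 each from A, B, D = 15*3 = 45 chips; eligible A, B, D
Layer 16-44: 29 each from B, D = 29*2 = 58 chips; eligible B, D

Pot 1: 45 chips, eligible: A, B, D
Pot 2: 58 chips, eligible: B, D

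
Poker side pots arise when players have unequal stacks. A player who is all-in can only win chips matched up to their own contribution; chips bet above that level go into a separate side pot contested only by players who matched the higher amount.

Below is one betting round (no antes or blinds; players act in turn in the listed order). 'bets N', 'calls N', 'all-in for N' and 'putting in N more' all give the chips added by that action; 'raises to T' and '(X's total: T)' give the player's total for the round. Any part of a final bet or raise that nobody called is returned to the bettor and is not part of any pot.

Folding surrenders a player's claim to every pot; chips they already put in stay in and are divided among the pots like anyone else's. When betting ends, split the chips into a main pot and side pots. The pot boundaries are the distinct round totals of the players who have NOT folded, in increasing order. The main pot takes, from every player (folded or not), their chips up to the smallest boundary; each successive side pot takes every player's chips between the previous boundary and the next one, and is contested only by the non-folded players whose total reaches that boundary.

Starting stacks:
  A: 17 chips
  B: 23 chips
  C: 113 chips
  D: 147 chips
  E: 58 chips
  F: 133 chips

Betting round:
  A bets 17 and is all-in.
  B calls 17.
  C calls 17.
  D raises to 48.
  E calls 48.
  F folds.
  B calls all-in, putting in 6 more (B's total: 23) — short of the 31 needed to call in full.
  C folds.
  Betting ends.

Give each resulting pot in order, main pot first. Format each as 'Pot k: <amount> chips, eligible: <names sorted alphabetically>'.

Contributions: A=17, B=23, C=17, D=48, E=48
Folded: C, F
Pot levels (distinct totals of non-folded players): 17, 23, 48
Layer 1-17: 17 each from A, B, C, D, E = 17*5 = 85 chips; eligible A, B, D, E
Layer 18-23: 6 each from B, D, E = 6*3 = 18 chips; eligible B, D, E
Layer 24-48: 25 each from D, E = 25*2 = 50 chips; eligible D, E

Pot 1: 85 chips, eligible: A, B, D, E
Pot 2: 18 chips, eligible: B, D, E
Pot 3: 50 chips, eligible: D, E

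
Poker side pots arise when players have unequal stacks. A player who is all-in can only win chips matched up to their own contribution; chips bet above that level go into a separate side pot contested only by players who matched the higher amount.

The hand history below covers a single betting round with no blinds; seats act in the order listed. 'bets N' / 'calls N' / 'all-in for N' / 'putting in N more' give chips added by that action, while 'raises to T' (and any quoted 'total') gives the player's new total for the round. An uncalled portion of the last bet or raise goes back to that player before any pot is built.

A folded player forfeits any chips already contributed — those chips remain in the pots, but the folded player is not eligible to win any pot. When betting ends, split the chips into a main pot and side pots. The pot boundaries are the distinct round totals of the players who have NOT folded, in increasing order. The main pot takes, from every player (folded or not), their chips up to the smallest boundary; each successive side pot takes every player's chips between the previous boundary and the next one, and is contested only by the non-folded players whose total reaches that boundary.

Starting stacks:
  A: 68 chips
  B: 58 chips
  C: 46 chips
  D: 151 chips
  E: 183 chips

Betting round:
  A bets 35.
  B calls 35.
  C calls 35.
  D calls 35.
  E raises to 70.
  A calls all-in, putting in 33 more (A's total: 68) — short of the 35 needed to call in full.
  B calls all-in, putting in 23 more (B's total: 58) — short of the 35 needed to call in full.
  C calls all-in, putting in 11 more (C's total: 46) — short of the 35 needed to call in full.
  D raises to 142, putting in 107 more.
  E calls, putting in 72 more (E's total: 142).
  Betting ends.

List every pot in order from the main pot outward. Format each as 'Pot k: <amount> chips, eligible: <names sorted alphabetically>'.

Pot 1: 230 chips, eligible: A, B, C, D, E
Pot 2: 48 chips, eligible: A, B, D, E
Pot 3: 30 chips, eligible: A, D, E
Pot 4: 148 chips, eligible: D, E

Derivation:
Contributions: A=68, B=58, C=46, D=142, E=142
Pot levels (distinct totals of non-folded players): 46, 58, 68, 142
Layer 1-46: 46 each from A, B, C, D, E = 46*5 = 230 chips; eligible A, B, C, D, E
Layer 47-58: 12 each from A, B, D, E = 12*4 = 48 chips; eligible A, B, D, E
Layer 59-68: 10 each from A, D, E = 10*3 = 30 chips; eligible A, D, E
Layer 69-142: 74 each from D, E = 74*2 = 148 chips; eligible D, E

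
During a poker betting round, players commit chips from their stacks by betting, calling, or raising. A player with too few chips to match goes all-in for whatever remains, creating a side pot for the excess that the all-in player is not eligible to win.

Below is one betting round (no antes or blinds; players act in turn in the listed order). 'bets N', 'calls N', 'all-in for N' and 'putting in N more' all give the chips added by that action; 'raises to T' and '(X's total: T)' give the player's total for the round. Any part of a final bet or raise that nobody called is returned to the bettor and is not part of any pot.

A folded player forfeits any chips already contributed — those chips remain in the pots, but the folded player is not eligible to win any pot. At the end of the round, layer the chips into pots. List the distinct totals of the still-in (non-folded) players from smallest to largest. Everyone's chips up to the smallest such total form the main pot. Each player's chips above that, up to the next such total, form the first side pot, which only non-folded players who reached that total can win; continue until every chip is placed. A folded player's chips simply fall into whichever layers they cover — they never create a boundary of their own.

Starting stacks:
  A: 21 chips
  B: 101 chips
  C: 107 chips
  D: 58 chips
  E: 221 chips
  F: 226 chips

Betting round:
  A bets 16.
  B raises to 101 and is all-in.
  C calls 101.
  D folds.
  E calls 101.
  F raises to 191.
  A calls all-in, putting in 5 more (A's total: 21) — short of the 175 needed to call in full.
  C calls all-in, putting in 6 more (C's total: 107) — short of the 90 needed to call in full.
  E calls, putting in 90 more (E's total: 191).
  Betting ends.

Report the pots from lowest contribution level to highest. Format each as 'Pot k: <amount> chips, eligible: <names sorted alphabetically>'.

Contributions: A=21, B=101, C=107, E=191, F=191
Folded: D
Pot levels (distinct totals of non-folded players): 21, 101, 107, 191
Layer 1-21: 21 each from A, B, C, E, F = 21*5 = 105 chips; eligible A, B, C, E, F
Layer 22-101: 80 each from B, C, E, F = 80*4 = 320 chips; eligible B, C, E, F
Layer 102-107: 6 each from C, E, F = 6*3 = 18 chips; eligible C, E, F
Layer 108-191: 84 each from E, F = 84*2 = 168 chips; eligible E, F

Pot 1: 105 chips, eligible: A, B, C, E, F
Pot 2: 320 chips, eligible: B, C, E, F
Pot 3: 18 chips, eligible: C, E, F
Pot 4: 168 chips, eligible: E, F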